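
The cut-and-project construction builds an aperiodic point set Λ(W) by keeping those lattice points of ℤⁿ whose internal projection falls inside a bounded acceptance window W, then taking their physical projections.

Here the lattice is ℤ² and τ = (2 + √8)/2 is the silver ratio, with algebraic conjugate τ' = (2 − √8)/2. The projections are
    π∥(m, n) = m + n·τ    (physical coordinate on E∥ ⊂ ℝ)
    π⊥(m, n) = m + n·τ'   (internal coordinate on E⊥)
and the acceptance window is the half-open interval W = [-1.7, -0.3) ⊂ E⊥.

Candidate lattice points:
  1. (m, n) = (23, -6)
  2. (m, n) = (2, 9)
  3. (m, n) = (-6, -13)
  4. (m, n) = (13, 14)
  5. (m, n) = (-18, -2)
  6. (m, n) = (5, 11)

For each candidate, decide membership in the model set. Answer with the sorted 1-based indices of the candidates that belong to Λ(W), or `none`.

3

τ' = (2−√8)/2 ≈ -0.4142.
candidate 1: (m,n)=(23,-6) → π∥ = 23-6·τ ≈ 8.5147, π⊥ = 23-6·τ' ≈ 25.4853 ∉ [-1.7, -0.3) ⇒ out
candidate 2: (m,n)=(2,9) → π∥ = 2+9·τ ≈ 23.7279, π⊥ = 2+9·τ' ≈ -1.7279 ∉ [-1.7, -0.3) ⇒ out
candidate 3: (m,n)=(-6,-13) → π∥ = -6-13·τ ≈ -37.3848, π⊥ = -6-13·τ' ≈ -0.6152 ∈ [-1.7, -0.3) ⇒ IN Λ
candidate 4: (m,n)=(13,14) → π∥ = 13+14·τ ≈ 46.7990, π⊥ = 13+14·τ' ≈ 7.2010 ∉ [-1.7, -0.3) ⇒ out
candidate 5: (m,n)=(-18,-2) → π∥ = -18-2·τ ≈ -22.8284, π⊥ = -18-2·τ' ≈ -17.1716 ∉ [-1.7, -0.3) ⇒ out
candidate 6: (m,n)=(5,11) → π∥ = 5+11·τ ≈ 31.5563, π⊥ = 5+11·τ' ≈ 0.4437 ∉ [-1.7, -0.3) ⇒ out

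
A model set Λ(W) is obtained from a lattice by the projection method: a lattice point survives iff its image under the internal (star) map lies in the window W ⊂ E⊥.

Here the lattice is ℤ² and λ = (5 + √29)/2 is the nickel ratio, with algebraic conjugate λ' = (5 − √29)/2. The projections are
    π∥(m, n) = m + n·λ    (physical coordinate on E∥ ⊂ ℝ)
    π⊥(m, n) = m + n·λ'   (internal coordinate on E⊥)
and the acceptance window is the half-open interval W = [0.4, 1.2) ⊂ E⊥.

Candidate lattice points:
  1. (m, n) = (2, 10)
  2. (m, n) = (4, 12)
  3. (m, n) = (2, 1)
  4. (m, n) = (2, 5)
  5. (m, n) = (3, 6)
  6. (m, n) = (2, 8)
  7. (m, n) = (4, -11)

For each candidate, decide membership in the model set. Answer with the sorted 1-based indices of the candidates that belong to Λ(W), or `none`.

4, 6

Compute λ' = (5−√29)/2 = -0.1926, so π⊥(m,n) = m -0.1926·n.
candidate 1: (m,n)=(2,10) → π∥ = 2+10·λ ≈ 53.9258, π⊥ = 2+10·λ' ≈ 0.0742 ∉ [0.4, 1.2) ⇒ out
candidate 2: (m,n)=(4,12) → π∥ = 4+12·λ ≈ 66.3110, π⊥ = 4+12·λ' ≈ 1.6890 ∉ [0.4, 1.2) ⇒ out
candidate 3: (m,n)=(2,1) → π∥ = 2+1·λ ≈ 7.1926, π⊥ = 2+1·λ' ≈ 1.8074 ∉ [0.4, 1.2) ⇒ out
candidate 4: (m,n)=(2,5) → π∥ = 2+5·λ ≈ 27.9629, π⊥ = 2+5·λ' ≈ 1.0371 ∈ [0.4, 1.2) ⇒ IN Λ
candidate 5: (m,n)=(3,6) → π∥ = 3+6·λ ≈ 34.1555, π⊥ = 3+6·λ' ≈ 1.8445 ∉ [0.4, 1.2) ⇒ out
candidate 6: (m,n)=(2,8) → π∥ = 2+8·λ ≈ 43.5407, π⊥ = 2+8·λ' ≈ 0.4593 ∈ [0.4, 1.2) ⇒ IN Λ
candidate 7: (m,n)=(4,-11) → π∥ = 4-11·λ ≈ -53.1184, π⊥ = 4-11·λ' ≈ 6.1184 ∉ [0.4, 1.2) ⇒ out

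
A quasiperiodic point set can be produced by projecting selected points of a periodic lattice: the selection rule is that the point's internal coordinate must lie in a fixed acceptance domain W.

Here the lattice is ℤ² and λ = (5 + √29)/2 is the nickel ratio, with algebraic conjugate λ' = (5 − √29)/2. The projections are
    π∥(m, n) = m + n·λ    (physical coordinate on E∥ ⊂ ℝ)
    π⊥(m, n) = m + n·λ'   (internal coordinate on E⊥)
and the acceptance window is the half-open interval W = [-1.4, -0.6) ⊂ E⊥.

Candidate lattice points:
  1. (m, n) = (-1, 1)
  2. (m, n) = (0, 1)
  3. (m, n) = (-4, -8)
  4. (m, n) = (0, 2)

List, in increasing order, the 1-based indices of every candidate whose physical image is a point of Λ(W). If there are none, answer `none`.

Numerically λ ≈ 5.192582 and λ' = −1/λ ≈ -0.192582.
#1 (-1,1): internal coord -1 + (1)·λ' = -1.192582; -1.192582 ∈ [-1.4, -0.6) → IN Λ
#2 (0,1): internal coord 0 + (1)·λ' = -0.192582; -0.192582 ∉ [-1.4, -0.6) → out
#3 (-4,-8): internal coord -4 + (-8)·λ' = -2.459341; -2.459341 ∉ [-1.4, -0.6) → out
#4 (0,2): internal coord 0 + (2)·λ' = -0.385165; -0.385165 ∉ [-1.4, -0.6) → out

1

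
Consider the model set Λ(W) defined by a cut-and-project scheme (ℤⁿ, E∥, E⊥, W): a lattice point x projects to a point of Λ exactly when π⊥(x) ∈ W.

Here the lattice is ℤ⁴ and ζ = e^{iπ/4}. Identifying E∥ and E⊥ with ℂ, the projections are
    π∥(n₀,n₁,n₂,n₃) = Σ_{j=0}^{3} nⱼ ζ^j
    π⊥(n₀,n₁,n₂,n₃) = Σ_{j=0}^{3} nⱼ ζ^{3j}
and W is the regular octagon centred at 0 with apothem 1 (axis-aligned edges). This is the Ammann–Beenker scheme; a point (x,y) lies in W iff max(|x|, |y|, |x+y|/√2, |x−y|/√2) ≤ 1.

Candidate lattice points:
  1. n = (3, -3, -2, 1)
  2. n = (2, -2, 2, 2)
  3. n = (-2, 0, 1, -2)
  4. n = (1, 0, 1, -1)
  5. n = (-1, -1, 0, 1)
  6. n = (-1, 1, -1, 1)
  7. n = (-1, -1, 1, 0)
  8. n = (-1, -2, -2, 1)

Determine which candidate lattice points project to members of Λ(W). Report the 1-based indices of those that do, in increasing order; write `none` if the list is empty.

Internal map: ζ^{3j} for j=0..3 gives (1,0), (−√2/2,√2/2), (0,−1), (√2/2,√2/2).
#1 (3, -3, -2, 1): internal (5.82843, 0.58579); octagon support 5.82843 vs apothem 1 → ∉ W
#2 (2, -2, 2, 2): internal (4.82843, -2.00000); octagon support 4.82843 vs apothem 1 → ∉ W
#3 (-2, 0, 1, -2): internal (-3.41421, -2.41421); octagon support 4.12132 vs apothem 1 → ∉ W
#4 (1, 0, 1, -1): internal (0.29289, -1.70711); octagon support 1.70711 vs apothem 1 → ∉ W
#5 (-1, -1, 0, 1): internal (0.41421, 0.00000); octagon support 0.41421 vs apothem 1 → ∈ W
#6 (-1, 1, -1, 1): internal (-1.00000, 2.41421); octagon support 2.41421 vs apothem 1 → ∉ W
#7 (-1, -1, 1, 0): internal (-0.29289, -1.70711); octagon support 1.70711 vs apothem 1 → ∉ W
#8 (-1, -2, -2, 1): internal (1.12132, 1.29289); octagon support 1.70711 vs apothem 1 → ∉ W

5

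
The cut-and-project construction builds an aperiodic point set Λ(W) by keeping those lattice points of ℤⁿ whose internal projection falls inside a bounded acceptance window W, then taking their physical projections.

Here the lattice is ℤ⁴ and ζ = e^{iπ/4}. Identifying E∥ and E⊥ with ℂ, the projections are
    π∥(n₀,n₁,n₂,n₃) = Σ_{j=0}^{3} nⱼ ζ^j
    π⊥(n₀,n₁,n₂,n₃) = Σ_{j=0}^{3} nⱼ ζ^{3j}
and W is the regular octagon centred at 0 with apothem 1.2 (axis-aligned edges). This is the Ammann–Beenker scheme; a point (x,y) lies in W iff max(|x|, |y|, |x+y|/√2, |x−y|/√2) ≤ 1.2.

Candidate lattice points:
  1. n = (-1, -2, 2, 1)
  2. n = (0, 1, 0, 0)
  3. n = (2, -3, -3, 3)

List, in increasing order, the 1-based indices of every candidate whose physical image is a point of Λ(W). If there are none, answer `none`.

With ζ = e^{iπ/4} the internal vectors are ζ^0,ζ^3,ζ^6,ζ^9.
candidate 1: n = (-1, -2, 2, 1) → π⊥ ≈ (+1.121320, -2.707107); max(|x|,|y|,|x±y|/√2) = 2.707107 > 1.2 ⇒ ∉ W
candidate 2: n = (0, 1, 0, 0) → π⊥ ≈ (-0.707107, +0.707107); max(|x|,|y|,|x±y|/√2) = 1.000000 ≤ 1.2 ⇒ ∈ W
candidate 3: n = (2, -3, -3, 3) → π⊥ ≈ (+6.242641, +3.000000); max(|x|,|y|,|x±y|/√2) = 6.535534 > 1.2 ⇒ ∉ W

2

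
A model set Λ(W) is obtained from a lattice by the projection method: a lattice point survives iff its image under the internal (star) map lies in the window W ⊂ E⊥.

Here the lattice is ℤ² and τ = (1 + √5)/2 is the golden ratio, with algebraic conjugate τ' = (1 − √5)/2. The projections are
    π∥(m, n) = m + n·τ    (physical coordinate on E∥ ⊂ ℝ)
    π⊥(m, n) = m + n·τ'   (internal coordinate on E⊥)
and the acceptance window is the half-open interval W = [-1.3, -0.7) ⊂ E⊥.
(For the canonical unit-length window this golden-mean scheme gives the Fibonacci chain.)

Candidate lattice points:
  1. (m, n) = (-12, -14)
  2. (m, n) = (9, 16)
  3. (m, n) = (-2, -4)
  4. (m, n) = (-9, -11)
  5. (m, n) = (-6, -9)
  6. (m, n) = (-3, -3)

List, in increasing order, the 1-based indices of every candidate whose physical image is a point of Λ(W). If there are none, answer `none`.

2, 6

τ' = (1−√5)/2 ≈ -0.618034.
#1 (-12,-14): internal coord -12 + (-14)·τ' = -3.347524; -3.347524 ∉ [-1.3, -0.7) → out
#2 (9,16): internal coord 9 + (16)·τ' = -0.888544; -0.888544 ∈ [-1.3, -0.7) → IN Λ
#3 (-2,-4): internal coord -2 + (-4)·τ' = +0.472136; +0.472136 ∉ [-1.3, -0.7) → out
#4 (-9,-11): internal coord -9 + (-11)·τ' = -2.201626; -2.201626 ∉ [-1.3, -0.7) → out
#5 (-6,-9): internal coord -6 + (-9)·τ' = -0.437694; -0.437694 ∉ [-1.3, -0.7) → out
#6 (-3,-3): internal coord -3 + (-3)·τ' = -1.145898; -1.145898 ∈ [-1.3, -0.7) → IN Λ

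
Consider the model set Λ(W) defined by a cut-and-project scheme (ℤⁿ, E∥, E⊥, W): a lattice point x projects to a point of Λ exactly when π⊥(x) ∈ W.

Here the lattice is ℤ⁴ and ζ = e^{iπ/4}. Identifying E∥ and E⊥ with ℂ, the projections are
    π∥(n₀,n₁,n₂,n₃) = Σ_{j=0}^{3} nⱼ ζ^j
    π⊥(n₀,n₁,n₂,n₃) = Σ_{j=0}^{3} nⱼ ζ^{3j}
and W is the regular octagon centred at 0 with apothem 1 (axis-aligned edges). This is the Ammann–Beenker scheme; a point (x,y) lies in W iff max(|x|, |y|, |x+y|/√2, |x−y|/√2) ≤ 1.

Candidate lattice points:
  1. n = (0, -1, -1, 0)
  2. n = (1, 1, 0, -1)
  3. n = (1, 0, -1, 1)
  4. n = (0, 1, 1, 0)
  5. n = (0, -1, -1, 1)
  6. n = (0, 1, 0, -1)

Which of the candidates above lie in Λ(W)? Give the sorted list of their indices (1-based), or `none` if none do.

Internal map: ζ^{3j} for j=0..3 gives (1,0), (−√2/2,√2/2), (0,−1), (√2/2,√2/2).
candidate 1: n = (0, -1, -1, 0) → π⊥ ≈ (+0.707107, +0.292893); max(|x|,|y|,|x±y|/√2) = 0.707107 ≤ 1 ⇒ ∈ W
candidate 2: n = (1, 1, 0, -1) → π⊥ ≈ (-0.414214, +0.000000); max(|x|,|y|,|x±y|/√2) = 0.414214 ≤ 1 ⇒ ∈ W
candidate 3: n = (1, 0, -1, 1) → π⊥ ≈ (+1.707107, +1.707107); max(|x|,|y|,|x±y|/√2) = 2.414214 > 1 ⇒ ∉ W
candidate 4: n = (0, 1, 1, 0) → π⊥ ≈ (-0.707107, -0.292893); max(|x|,|y|,|x±y|/√2) = 0.707107 ≤ 1 ⇒ ∈ W
candidate 5: n = (0, -1, -1, 1) → π⊥ ≈ (+1.414214, +1.000000); max(|x|,|y|,|x±y|/√2) = 1.707107 > 1 ⇒ ∉ W
candidate 6: n = (0, 1, 0, -1) → π⊥ ≈ (-1.414214, +0.000000); max(|x|,|y|,|x±y|/√2) = 1.414214 > 1 ⇒ ∉ W

1, 2, 4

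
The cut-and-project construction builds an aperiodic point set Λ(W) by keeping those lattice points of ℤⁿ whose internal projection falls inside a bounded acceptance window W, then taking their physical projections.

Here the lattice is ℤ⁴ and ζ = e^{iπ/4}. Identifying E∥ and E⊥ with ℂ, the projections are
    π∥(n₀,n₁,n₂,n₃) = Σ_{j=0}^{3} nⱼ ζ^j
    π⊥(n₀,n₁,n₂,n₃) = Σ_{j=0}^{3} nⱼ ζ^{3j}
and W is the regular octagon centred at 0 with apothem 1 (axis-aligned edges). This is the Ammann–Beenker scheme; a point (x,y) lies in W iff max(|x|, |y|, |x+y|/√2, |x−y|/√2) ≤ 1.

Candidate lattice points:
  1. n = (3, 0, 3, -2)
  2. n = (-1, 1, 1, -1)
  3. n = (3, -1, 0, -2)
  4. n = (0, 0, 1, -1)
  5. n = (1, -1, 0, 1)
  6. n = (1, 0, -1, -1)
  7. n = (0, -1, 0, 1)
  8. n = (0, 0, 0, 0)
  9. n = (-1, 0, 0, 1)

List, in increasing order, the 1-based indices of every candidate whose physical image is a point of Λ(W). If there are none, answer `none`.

6, 8, 9

π⊥(n) = n₀ + n₁ζ³ + n₂ζ⁶ + n₃ζ⁹ where ζ = e^{iπ/4}.
#1 (3, 0, 3, -2): internal (1.58579, -4.41421); octagon support 4.41421 vs apothem 1 → ∉ W
#2 (-1, 1, 1, -1): internal (-2.41421, -1.00000); octagon support 2.41421 vs apothem 1 → ∉ W
#3 (3, -1, 0, -2): internal (2.29289, -2.12132); octagon support 3.12132 vs apothem 1 → ∉ W
#4 (0, 0, 1, -1): internal (-0.70711, -1.70711); octagon support 1.70711 vs apothem 1 → ∉ W
#5 (1, -1, 0, 1): internal (2.41421, 0.00000); octagon support 2.41421 vs apothem 1 → ∉ W
#6 (1, 0, -1, -1): internal (0.29289, 0.29289); octagon support 0.41421 vs apothem 1 → ∈ W
#7 (0, -1, 0, 1): internal (1.41421, 0.00000); octagon support 1.41421 vs apothem 1 → ∉ W
#8 (0, 0, 0, 0): internal (0.00000, 0.00000); octagon support 0.00000 vs apothem 1 → ∈ W
#9 (-1, 0, 0, 1): internal (-0.29289, 0.70711); octagon support 0.70711 vs apothem 1 → ∈ W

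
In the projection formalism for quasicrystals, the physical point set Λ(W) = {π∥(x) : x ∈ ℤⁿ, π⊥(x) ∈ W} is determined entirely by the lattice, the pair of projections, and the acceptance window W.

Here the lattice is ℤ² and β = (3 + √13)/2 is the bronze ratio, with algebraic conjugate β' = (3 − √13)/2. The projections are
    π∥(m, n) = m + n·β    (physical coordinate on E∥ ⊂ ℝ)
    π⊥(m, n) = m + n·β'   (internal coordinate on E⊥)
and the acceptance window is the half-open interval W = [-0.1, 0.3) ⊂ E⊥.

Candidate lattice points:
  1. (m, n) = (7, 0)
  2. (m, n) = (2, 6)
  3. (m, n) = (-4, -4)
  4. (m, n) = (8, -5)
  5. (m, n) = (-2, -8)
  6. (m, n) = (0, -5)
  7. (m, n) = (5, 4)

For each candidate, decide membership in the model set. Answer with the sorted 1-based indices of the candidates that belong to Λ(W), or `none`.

Numerically β ≈ 3.30278 and β' = −1/β ≈ -0.30278.
[1] lift (7,0): star map gives 7.00000; window check -0.1 ≤ 7.00000 < 0.3 is false → out
[2] lift (2,6): star map gives 0.18335; window check -0.1 ≤ 0.18335 < 0.3 is true → IN Λ
[3] lift (-4,-4): star map gives -2.78890; window check -0.1 ≤ -2.78890 < 0.3 is false → out
[4] lift (8,-5): star map gives 9.51388; window check -0.1 ≤ 9.51388 < 0.3 is false → out
[5] lift (-2,-8): star map gives 0.42221; window check -0.1 ≤ 0.42221 < 0.3 is false → out
[6] lift (0,-5): star map gives 1.51388; window check -0.1 ≤ 1.51388 < 0.3 is false → out
[7] lift (5,4): star map gives 3.78890; window check -0.1 ≤ 3.78890 < 0.3 is false → out

2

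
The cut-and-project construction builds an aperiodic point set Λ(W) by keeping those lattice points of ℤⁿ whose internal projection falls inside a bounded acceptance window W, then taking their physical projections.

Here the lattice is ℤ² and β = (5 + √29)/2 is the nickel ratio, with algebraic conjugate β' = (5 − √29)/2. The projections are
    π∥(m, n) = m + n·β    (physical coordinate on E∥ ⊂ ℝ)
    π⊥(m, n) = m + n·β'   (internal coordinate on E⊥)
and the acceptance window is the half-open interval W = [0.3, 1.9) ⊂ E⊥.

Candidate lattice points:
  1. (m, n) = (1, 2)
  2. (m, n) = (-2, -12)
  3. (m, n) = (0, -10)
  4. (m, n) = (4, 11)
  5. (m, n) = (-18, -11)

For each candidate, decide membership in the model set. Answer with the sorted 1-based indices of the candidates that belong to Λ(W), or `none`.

1, 2, 4

Compute β' = (5−√29)/2 = -0.19258, so π⊥(m,n) = m -0.19258·n.
[1] lift (1,2): star map gives 0.61484; window check 0.3 ≤ 0.61484 < 1.9 is true → IN Λ
[2] lift (-2,-12): star map gives 0.31099; window check 0.3 ≤ 0.31099 < 1.9 is true → IN Λ
[3] lift (0,-10): star map gives 1.92582; window check 0.3 ≤ 1.92582 < 1.9 is false → out
[4] lift (4,11): star map gives 1.88159; window check 0.3 ≤ 1.88159 < 1.9 is true → IN Λ
[5] lift (-18,-11): star map gives -15.88159; window check 0.3 ≤ -15.88159 < 1.9 is false → out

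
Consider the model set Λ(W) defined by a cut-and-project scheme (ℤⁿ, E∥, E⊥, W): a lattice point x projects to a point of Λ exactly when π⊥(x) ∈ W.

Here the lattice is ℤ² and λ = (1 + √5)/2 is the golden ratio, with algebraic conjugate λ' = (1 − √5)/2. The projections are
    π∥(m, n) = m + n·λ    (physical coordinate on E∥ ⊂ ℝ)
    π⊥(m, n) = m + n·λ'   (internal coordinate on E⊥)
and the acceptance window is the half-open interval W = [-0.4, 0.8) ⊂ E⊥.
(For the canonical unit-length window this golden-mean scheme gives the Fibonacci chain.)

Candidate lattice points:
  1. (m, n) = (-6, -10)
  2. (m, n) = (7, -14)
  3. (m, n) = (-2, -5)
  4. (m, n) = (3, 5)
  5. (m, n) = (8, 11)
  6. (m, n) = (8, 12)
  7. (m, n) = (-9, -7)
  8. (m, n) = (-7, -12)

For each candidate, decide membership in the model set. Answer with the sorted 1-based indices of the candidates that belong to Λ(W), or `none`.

1, 4, 6, 8

λ' = (1−√5)/2 ≈ -0.6180.
[1] lift (-6,-10): star map gives 0.1803; window check -0.4 ≤ 0.1803 < 0.8 is true → IN Λ
[2] lift (7,-14): star map gives 15.6525; window check -0.4 ≤ 15.6525 < 0.8 is false → out
[3] lift (-2,-5): star map gives 1.0902; window check -0.4 ≤ 1.0902 < 0.8 is false → out
[4] lift (3,5): star map gives -0.0902; window check -0.4 ≤ -0.0902 < 0.8 is true → IN Λ
[5] lift (8,11): star map gives 1.2016; window check -0.4 ≤ 1.2016 < 0.8 is false → out
[6] lift (8,12): star map gives 0.5836; window check -0.4 ≤ 0.5836 < 0.8 is true → IN Λ
[7] lift (-9,-7): star map gives -4.6738; window check -0.4 ≤ -4.6738 < 0.8 is false → out
[8] lift (-7,-12): star map gives 0.4164; window check -0.4 ≤ 0.4164 < 0.8 is true → IN Λ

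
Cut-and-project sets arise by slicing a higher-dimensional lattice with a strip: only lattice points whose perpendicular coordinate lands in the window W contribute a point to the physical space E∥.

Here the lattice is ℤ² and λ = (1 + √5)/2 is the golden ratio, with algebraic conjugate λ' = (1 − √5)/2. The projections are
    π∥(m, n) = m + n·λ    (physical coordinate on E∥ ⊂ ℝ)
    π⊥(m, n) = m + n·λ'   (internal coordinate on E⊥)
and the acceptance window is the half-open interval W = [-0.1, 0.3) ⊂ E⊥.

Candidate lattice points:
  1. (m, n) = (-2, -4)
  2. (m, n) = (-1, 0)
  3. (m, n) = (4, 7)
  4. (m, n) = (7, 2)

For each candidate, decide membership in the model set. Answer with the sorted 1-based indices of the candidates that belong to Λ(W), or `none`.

Numerically λ ≈ 1.6180 and λ' = −1/λ ≈ -0.6180.
#1 (-2,-4): internal coord -2 + (-4)·λ' = +0.4721; +0.4721 ∉ [-0.1, 0.3) → out
#2 (-1,0): internal coord -1 + (0)·λ' = -1.0000; -1.0000 ∉ [-0.1, 0.3) → out
#3 (4,7): internal coord 4 + (7)·λ' = -0.3262; -0.3262 ∉ [-0.1, 0.3) → out
#4 (7,2): internal coord 7 + (2)·λ' = +5.7639; +5.7639 ∉ [-0.1, 0.3) → out

none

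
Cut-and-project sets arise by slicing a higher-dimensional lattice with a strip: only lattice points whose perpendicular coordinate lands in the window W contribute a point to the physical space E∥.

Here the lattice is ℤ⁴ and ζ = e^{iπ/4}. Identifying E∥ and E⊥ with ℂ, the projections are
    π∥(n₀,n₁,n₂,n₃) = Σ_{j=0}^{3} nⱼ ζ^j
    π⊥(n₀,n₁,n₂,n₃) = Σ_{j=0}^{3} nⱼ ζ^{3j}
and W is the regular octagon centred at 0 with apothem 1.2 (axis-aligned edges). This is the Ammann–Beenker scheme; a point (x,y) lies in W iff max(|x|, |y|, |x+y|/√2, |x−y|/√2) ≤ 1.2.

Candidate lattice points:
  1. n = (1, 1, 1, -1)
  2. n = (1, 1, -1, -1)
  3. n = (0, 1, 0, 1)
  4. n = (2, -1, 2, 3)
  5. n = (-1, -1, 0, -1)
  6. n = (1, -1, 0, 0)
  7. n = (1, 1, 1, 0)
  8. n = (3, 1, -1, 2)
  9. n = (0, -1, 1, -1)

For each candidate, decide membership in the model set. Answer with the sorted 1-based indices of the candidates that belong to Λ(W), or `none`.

Internal map: ζ^{3j} for j=0..3 gives (1,0), (−√2/2,√2/2), (0,−1), (√2/2,√2/2).
#1 (1, 1, 1, -1): internal (-0.414214, -1.000000); octagon support 1.000000 vs apothem 1.2 → ∈ W
#2 (1, 1, -1, -1): internal (-0.414214, 1.000000); octagon support 1.000000 vs apothem 1.2 → ∈ W
#3 (0, 1, 0, 1): internal (0.000000, 1.414214); octagon support 1.414214 vs apothem 1.2 → ∉ W
#4 (2, -1, 2, 3): internal (4.828427, -0.585786); octagon support 4.828427 vs apothem 1.2 → ∉ W
#5 (-1, -1, 0, -1): internal (-1.000000, -1.414214); octagon support 1.707107 vs apothem 1.2 → ∉ W
#6 (1, -1, 0, 0): internal (1.707107, -0.707107); octagon support 1.707107 vs apothem 1.2 → ∉ W
#7 (1, 1, 1, 0): internal (0.292893, -0.292893); octagon support 0.414214 vs apothem 1.2 → ∈ W
#8 (3, 1, -1, 2): internal (3.707107, 3.121320); octagon support 4.828427 vs apothem 1.2 → ∉ W
#9 (0, -1, 1, -1): internal (0.000000, -2.414214); octagon support 2.414214 vs apothem 1.2 → ∉ W

1, 2, 7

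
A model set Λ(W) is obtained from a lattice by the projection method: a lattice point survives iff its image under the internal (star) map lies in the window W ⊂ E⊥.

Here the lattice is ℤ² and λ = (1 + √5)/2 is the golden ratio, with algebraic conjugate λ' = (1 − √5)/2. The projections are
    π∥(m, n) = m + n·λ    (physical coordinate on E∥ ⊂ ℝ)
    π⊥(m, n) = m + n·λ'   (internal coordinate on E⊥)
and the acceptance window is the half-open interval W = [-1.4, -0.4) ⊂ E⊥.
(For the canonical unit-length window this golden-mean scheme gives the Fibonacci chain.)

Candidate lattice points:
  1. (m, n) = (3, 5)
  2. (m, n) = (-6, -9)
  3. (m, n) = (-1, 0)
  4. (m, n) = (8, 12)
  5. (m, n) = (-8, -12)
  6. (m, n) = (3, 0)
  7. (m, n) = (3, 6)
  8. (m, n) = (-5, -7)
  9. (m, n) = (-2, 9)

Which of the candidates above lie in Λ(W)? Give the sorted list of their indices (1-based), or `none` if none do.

Numerically λ ≈ 1.618034 and λ' = −1/λ ≈ -0.618034.
candidate 1: (m,n)=(3,5) → π∥ = 3+5·λ ≈ 11.090170, π⊥ = 3+5·λ' ≈ -0.090170 ∉ [-1.4, -0.4) ⇒ out
candidate 2: (m,n)=(-6,-9) → π∥ = -6-9·λ ≈ -20.562306, π⊥ = -6-9·λ' ≈ -0.437694 ∈ [-1.4, -0.4) ⇒ IN Λ
candidate 3: (m,n)=(-1,0) → π∥ = -1+0·λ ≈ -1.000000, π⊥ = -1+0·λ' ≈ -1.000000 ∈ [-1.4, -0.4) ⇒ IN Λ
candidate 4: (m,n)=(8,12) → π∥ = 8+12·λ ≈ 27.416408, π⊥ = 8+12·λ' ≈ 0.583592 ∉ [-1.4, -0.4) ⇒ out
candidate 5: (m,n)=(-8,-12) → π∥ = -8-12·λ ≈ -27.416408, π⊥ = -8-12·λ' ≈ -0.583592 ∈ [-1.4, -0.4) ⇒ IN Λ
candidate 6: (m,n)=(3,0) → π∥ = 3+0·λ ≈ 3.000000, π⊥ = 3+0·λ' ≈ 3.000000 ∉ [-1.4, -0.4) ⇒ out
candidate 7: (m,n)=(3,6) → π∥ = 3+6·λ ≈ 12.708204, π⊥ = 3+6·λ' ≈ -0.708204 ∈ [-1.4, -0.4) ⇒ IN Λ
candidate 8: (m,n)=(-5,-7) → π∥ = -5-7·λ ≈ -16.326238, π⊥ = -5-7·λ' ≈ -0.673762 ∈ [-1.4, -0.4) ⇒ IN Λ
candidate 9: (m,n)=(-2,9) → π∥ = -2+9·λ ≈ 12.562306, π⊥ = -2+9·λ' ≈ -7.562306 ∉ [-1.4, -0.4) ⇒ out

2, 3, 5, 7, 8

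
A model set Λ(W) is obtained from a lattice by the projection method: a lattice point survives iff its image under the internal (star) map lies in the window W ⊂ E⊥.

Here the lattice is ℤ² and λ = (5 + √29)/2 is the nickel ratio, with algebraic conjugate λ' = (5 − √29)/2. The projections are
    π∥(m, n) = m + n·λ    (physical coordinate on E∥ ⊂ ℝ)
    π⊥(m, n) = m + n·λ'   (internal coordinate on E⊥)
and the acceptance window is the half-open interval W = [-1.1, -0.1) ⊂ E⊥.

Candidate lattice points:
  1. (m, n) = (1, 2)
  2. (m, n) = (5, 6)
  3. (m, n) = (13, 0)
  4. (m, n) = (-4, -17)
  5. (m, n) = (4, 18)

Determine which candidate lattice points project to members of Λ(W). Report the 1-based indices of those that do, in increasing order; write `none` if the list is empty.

Numerically λ ≈ 5.1926 and λ' = −1/λ ≈ -0.1926.
candidate 1: (m,n)=(1,2) → π∥ = 1+2·λ ≈ 11.3852, π⊥ = 1+2·λ' ≈ 0.6148 ∉ [-1.1, -0.1) ⇒ out
candidate 2: (m,n)=(5,6) → π∥ = 5+6·λ ≈ 36.1555, π⊥ = 5+6·λ' ≈ 3.8445 ∉ [-1.1, -0.1) ⇒ out
candidate 3: (m,n)=(13,0) → π∥ = 13+0·λ ≈ 13.0000, π⊥ = 13+0·λ' ≈ 13.0000 ∉ [-1.1, -0.1) ⇒ out
candidate 4: (m,n)=(-4,-17) → π∥ = -4-17·λ ≈ -92.2739, π⊥ = -4-17·λ' ≈ -0.7261 ∈ [-1.1, -0.1) ⇒ IN Λ
candidate 5: (m,n)=(4,18) → π∥ = 4+18·λ ≈ 97.4665, π⊥ = 4+18·λ' ≈ 0.5335 ∉ [-1.1, -0.1) ⇒ out

4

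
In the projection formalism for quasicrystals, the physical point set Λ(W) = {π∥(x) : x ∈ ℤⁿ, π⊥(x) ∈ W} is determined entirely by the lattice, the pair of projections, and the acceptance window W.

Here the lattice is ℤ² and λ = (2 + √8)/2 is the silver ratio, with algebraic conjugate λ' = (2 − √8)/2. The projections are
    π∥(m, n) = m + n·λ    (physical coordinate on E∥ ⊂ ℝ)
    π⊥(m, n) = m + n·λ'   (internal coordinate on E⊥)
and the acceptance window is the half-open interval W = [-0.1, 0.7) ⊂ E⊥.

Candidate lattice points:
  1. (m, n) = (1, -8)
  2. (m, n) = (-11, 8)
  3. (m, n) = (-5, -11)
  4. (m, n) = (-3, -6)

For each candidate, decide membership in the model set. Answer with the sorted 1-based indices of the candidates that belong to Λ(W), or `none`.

Compute λ' = (2−√8)/2 = -0.4142, so π⊥(m,n) = m -0.4142·n.
[1] lift (1,-8): star map gives 4.3137; window check -0.1 ≤ 4.3137 < 0.7 is false → out
[2] lift (-11,8): star map gives -14.3137; window check -0.1 ≤ -14.3137 < 0.7 is false → out
[3] lift (-5,-11): star map gives -0.4437; window check -0.1 ≤ -0.4437 < 0.7 is false → out
[4] lift (-3,-6): star map gives -0.5147; window check -0.1 ≤ -0.5147 < 0.7 is false → out

none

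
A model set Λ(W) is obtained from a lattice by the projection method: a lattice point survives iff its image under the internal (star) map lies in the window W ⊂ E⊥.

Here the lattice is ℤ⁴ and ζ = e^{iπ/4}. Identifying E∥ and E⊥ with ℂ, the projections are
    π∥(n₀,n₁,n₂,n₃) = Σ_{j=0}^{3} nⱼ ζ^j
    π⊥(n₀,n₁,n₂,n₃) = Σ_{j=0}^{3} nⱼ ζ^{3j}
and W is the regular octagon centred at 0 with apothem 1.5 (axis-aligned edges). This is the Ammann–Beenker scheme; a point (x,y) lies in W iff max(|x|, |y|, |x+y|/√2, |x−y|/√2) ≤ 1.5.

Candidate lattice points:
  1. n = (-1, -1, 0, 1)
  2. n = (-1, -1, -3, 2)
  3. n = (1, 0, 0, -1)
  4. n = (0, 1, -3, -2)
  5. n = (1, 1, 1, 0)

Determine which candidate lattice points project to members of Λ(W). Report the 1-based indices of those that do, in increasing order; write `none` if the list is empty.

1, 3, 5

Internal map: ζ^{3j} for j=0..3 gives (1,0), (−√2/2,√2/2), (0,−1), (√2/2,√2/2).
#1 (-1, -1, 0, 1): internal (0.41421, 0.00000); octagon support 0.41421 vs apothem 1.5 → ∈ W
#2 (-1, -1, -3, 2): internal (1.12132, 3.70711); octagon support 3.70711 vs apothem 1.5 → ∉ W
#3 (1, 0, 0, -1): internal (0.29289, -0.70711); octagon support 0.70711 vs apothem 1.5 → ∈ W
#4 (0, 1, -3, -2): internal (-2.12132, 2.29289); octagon support 3.12132 vs apothem 1.5 → ∉ W
#5 (1, 1, 1, 0): internal (0.29289, -0.29289); octagon support 0.41421 vs apothem 1.5 → ∈ W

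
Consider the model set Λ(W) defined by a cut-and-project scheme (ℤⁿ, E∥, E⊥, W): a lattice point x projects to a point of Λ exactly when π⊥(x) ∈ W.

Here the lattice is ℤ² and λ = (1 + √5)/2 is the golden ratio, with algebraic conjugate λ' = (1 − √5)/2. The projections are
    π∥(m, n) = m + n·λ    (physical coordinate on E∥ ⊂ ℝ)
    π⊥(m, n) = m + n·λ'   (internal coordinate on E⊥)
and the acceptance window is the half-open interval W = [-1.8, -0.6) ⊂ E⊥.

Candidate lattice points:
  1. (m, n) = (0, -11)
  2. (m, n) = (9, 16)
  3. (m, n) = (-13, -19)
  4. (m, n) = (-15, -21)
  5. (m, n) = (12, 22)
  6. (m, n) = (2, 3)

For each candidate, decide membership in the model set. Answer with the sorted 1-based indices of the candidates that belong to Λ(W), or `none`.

Compute λ' = (1−√5)/2 = -0.618034, so π⊥(m,n) = m -0.618034·n.
candidate 1: (m,n)=(0,-11) → π∥ = 0-11·λ ≈ -17.798374, π⊥ = 0-11·λ' ≈ 6.798374 ∉ [-1.8, -0.6) ⇒ out
candidate 2: (m,n)=(9,16) → π∥ = 9+16·λ ≈ 34.888544, π⊥ = 9+16·λ' ≈ -0.888544 ∈ [-1.8, -0.6) ⇒ IN Λ
candidate 3: (m,n)=(-13,-19) → π∥ = -13-19·λ ≈ -43.742646, π⊥ = -13-19·λ' ≈ -1.257354 ∈ [-1.8, -0.6) ⇒ IN Λ
candidate 4: (m,n)=(-15,-21) → π∥ = -15-21·λ ≈ -48.978714, π⊥ = -15-21·λ' ≈ -2.021286 ∉ [-1.8, -0.6) ⇒ out
candidate 5: (m,n)=(12,22) → π∥ = 12+22·λ ≈ 47.596748, π⊥ = 12+22·λ' ≈ -1.596748 ∈ [-1.8, -0.6) ⇒ IN Λ
candidate 6: (m,n)=(2,3) → π∥ = 2+3·λ ≈ 6.854102, π⊥ = 2+3·λ' ≈ 0.145898 ∉ [-1.8, -0.6) ⇒ out

2, 3, 5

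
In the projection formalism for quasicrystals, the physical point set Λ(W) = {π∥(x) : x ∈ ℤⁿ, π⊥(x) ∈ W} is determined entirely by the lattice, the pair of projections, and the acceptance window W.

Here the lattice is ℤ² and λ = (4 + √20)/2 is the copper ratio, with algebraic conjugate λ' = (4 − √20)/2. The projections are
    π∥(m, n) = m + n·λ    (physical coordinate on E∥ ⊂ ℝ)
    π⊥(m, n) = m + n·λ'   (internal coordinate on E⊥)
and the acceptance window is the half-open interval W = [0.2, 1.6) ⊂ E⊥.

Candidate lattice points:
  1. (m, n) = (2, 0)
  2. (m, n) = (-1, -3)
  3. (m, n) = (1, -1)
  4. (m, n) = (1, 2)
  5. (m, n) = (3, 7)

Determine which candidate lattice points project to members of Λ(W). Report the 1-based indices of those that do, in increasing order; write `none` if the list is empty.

Numerically λ ≈ 4.2361 and λ' = −1/λ ≈ -0.2361.
candidate 1: (m,n)=(2,0) → π∥ = 2+0·λ ≈ 2.0000, π⊥ = 2+0·λ' ≈ 2.0000 ∉ [0.2, 1.6) ⇒ out
candidate 2: (m,n)=(-1,-3) → π∥ = -1-3·λ ≈ -13.7082, π⊥ = -1-3·λ' ≈ -0.2918 ∉ [0.2, 1.6) ⇒ out
candidate 3: (m,n)=(1,-1) → π∥ = 1-1·λ ≈ -3.2361, π⊥ = 1-1·λ' ≈ 1.2361 ∈ [0.2, 1.6) ⇒ IN Λ
candidate 4: (m,n)=(1,2) → π∥ = 1+2·λ ≈ 9.4721, π⊥ = 1+2·λ' ≈ 0.5279 ∈ [0.2, 1.6) ⇒ IN Λ
candidate 5: (m,n)=(3,7) → π∥ = 3+7·λ ≈ 32.6525, π⊥ = 3+7·λ' ≈ 1.3475 ∈ [0.2, 1.6) ⇒ IN Λ

3, 4, 5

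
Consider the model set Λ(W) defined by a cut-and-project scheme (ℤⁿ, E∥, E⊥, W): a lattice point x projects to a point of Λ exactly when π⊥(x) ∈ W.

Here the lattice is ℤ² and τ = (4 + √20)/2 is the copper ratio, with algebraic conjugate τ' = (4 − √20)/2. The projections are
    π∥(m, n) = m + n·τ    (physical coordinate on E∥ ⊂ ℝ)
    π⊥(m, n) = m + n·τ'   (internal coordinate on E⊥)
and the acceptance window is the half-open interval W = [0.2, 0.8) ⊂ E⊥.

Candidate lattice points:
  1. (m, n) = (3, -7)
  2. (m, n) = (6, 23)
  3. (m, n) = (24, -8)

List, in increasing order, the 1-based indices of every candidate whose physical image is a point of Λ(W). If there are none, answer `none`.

2

τ' = (4−√20)/2 ≈ -0.2361.
candidate 1: (m,n)=(3,-7) → π∥ = 3-7·τ ≈ -26.6525, π⊥ = 3-7·τ' ≈ 4.6525 ∉ [0.2, 0.8) ⇒ out
candidate 2: (m,n)=(6,23) → π∥ = 6+23·τ ≈ 103.4296, π⊥ = 6+23·τ' ≈ 0.5704 ∈ [0.2, 0.8) ⇒ IN Λ
candidate 3: (m,n)=(24,-8) → π∥ = 24-8·τ ≈ -9.8885, π⊥ = 24-8·τ' ≈ 25.8885 ∉ [0.2, 0.8) ⇒ out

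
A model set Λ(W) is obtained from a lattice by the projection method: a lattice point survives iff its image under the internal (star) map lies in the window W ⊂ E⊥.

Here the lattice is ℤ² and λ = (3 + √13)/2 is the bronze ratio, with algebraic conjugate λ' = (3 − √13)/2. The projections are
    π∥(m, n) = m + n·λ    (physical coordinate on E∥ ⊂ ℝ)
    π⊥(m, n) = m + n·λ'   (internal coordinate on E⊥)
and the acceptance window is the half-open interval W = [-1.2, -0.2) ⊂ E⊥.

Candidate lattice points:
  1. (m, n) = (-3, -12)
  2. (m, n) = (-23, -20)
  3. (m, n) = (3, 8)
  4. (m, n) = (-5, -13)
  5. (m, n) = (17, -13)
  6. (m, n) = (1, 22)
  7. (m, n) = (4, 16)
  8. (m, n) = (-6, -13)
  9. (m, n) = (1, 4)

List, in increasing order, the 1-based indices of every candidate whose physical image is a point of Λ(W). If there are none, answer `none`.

4, 7, 9

Compute λ' = (3−√13)/2 = -0.30278, so π⊥(m,n) = m -0.30278·n.
candidate 1: (m,n)=(-3,-12) → π∥ = -3-12·λ ≈ -42.63331, π⊥ = -3-12·λ' ≈ 0.63331 ∉ [-1.2, -0.2) ⇒ out
candidate 2: (m,n)=(-23,-20) → π∥ = -23-20·λ ≈ -89.05551, π⊥ = -23-20·λ' ≈ -16.94449 ∉ [-1.2, -0.2) ⇒ out
candidate 3: (m,n)=(3,8) → π∥ = 3+8·λ ≈ 29.42221, π⊥ = 3+8·λ' ≈ 0.57779 ∉ [-1.2, -0.2) ⇒ out
candidate 4: (m,n)=(-5,-13) → π∥ = -5-13·λ ≈ -47.93608, π⊥ = -5-13·λ' ≈ -1.06392 ∈ [-1.2, -0.2) ⇒ IN Λ
candidate 5: (m,n)=(17,-13) → π∥ = 17-13·λ ≈ -25.93608, π⊥ = 17-13·λ' ≈ 20.93608 ∉ [-1.2, -0.2) ⇒ out
candidate 6: (m,n)=(1,22) → π∥ = 1+22·λ ≈ 73.66106, π⊥ = 1+22·λ' ≈ -5.66106 ∉ [-1.2, -0.2) ⇒ out
candidate 7: (m,n)=(4,16) → π∥ = 4+16·λ ≈ 56.84441, π⊥ = 4+16·λ' ≈ -0.84441 ∈ [-1.2, -0.2) ⇒ IN Λ
candidate 8: (m,n)=(-6,-13) → π∥ = -6-13·λ ≈ -48.93608, π⊥ = -6-13·λ' ≈ -2.06392 ∉ [-1.2, -0.2) ⇒ out
candidate 9: (m,n)=(1,4) → π∥ = 1+4·λ ≈ 14.21110, π⊥ = 1+4·λ' ≈ -0.21110 ∈ [-1.2, -0.2) ⇒ IN Λ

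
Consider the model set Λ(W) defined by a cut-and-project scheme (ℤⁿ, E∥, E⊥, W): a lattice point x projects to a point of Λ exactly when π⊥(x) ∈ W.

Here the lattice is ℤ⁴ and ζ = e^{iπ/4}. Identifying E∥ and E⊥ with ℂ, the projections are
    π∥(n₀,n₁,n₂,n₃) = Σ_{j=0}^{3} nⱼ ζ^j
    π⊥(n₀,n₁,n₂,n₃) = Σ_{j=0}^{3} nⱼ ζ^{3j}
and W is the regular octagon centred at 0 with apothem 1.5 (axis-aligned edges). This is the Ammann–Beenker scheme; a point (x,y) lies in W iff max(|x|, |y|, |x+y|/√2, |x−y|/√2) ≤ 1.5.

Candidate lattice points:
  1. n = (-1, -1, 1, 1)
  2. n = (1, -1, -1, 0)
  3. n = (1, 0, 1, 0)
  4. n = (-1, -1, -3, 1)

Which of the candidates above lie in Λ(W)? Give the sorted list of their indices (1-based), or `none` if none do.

Internal map: ζ^{3j} for j=0..3 gives (1,0), (−√2/2,√2/2), (0,−1), (√2/2,√2/2).
#1 (-1, -1, 1, 1): internal (0.414214, -1.000000); octagon support 1.000000 vs apothem 1.5 → ∈ W
#2 (1, -1, -1, 0): internal (1.707107, 0.292893); octagon support 1.707107 vs apothem 1.5 → ∉ W
#3 (1, 0, 1, 0): internal (1.000000, -1.000000); octagon support 1.414214 vs apothem 1.5 → ∈ W
#4 (-1, -1, -3, 1): internal (0.414214, 3.000000); octagon support 3.000000 vs apothem 1.5 → ∉ W

1, 3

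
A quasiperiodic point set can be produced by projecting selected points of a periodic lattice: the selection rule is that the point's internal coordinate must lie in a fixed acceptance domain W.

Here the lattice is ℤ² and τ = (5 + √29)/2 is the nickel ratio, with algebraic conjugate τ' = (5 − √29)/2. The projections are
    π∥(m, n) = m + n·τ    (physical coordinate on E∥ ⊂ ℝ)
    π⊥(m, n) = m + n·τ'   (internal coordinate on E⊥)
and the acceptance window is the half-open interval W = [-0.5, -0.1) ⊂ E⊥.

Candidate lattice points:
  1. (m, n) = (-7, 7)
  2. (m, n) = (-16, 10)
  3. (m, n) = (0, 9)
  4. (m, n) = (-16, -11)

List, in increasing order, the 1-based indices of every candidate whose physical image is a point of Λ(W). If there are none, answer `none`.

τ' = (5−√29)/2 ≈ -0.192582.
candidate 1: (m,n)=(-7,7) → π∥ = -7+7·τ ≈ 29.348077, π⊥ = -7+7·τ' ≈ -8.348077 ∉ [-0.5, -0.1) ⇒ out
candidate 2: (m,n)=(-16,10) → π∥ = -16+10·τ ≈ 35.925824, π⊥ = -16+10·τ' ≈ -17.925824 ∉ [-0.5, -0.1) ⇒ out
candidate 3: (m,n)=(0,9) → π∥ = 0+9·τ ≈ 46.733242, π⊥ = 0+9·τ' ≈ -1.733242 ∉ [-0.5, -0.1) ⇒ out
candidate 4: (m,n)=(-16,-11) → π∥ = -16-11·τ ≈ -73.118406, π⊥ = -16-11·τ' ≈ -13.881594 ∉ [-0.5, -0.1) ⇒ out

none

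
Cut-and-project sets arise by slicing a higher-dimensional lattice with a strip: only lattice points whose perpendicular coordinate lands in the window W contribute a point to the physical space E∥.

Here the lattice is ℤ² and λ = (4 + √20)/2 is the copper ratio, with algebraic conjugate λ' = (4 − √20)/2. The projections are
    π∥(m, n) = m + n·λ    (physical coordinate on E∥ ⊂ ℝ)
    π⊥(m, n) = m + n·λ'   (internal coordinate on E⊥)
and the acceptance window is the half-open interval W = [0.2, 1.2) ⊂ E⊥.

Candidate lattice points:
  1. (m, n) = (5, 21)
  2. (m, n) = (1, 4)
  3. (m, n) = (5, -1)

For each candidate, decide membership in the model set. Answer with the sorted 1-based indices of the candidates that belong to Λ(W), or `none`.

none

Numerically λ ≈ 4.236068 and λ' = −1/λ ≈ -0.236068.
[1] lift (5,21): star map gives 0.042572; window check 0.2 ≤ 0.042572 < 1.2 is false → out
[2] lift (1,4): star map gives 0.055728; window check 0.2 ≤ 0.055728 < 1.2 is false → out
[3] lift (5,-1): star map gives 5.236068; window check 0.2 ≤ 5.236068 < 1.2 is false → out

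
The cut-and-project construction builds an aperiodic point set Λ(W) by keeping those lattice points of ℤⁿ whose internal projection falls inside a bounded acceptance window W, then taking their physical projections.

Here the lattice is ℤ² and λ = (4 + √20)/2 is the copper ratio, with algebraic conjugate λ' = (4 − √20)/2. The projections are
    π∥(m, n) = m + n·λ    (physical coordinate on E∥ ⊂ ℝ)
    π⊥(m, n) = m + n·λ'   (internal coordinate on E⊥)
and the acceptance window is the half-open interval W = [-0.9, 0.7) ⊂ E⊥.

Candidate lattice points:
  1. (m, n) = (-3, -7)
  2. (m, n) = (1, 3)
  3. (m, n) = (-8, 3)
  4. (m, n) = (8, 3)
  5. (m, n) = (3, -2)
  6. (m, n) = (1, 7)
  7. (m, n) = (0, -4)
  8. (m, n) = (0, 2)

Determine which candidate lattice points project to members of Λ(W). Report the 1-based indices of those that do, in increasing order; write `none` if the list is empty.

Numerically λ ≈ 4.2361 and λ' = −1/λ ≈ -0.2361.
candidate 1: (m,n)=(-3,-7) → π∥ = -3-7·λ ≈ -32.6525, π⊥ = -3-7·λ' ≈ -1.3475 ∉ [-0.9, 0.7) ⇒ out
candidate 2: (m,n)=(1,3) → π∥ = 1+3·λ ≈ 13.7082, π⊥ = 1+3·λ' ≈ 0.2918 ∈ [-0.9, 0.7) ⇒ IN Λ
candidate 3: (m,n)=(-8,3) → π∥ = -8+3·λ ≈ 4.7082, π⊥ = -8+3·λ' ≈ -8.7082 ∉ [-0.9, 0.7) ⇒ out
candidate 4: (m,n)=(8,3) → π∥ = 8+3·λ ≈ 20.7082, π⊥ = 8+3·λ' ≈ 7.2918 ∉ [-0.9, 0.7) ⇒ out
candidate 5: (m,n)=(3,-2) → π∥ = 3-2·λ ≈ -5.4721, π⊥ = 3-2·λ' ≈ 3.4721 ∉ [-0.9, 0.7) ⇒ out
candidate 6: (m,n)=(1,7) → π∥ = 1+7·λ ≈ 30.6525, π⊥ = 1+7·λ' ≈ -0.6525 ∈ [-0.9, 0.7) ⇒ IN Λ
candidate 7: (m,n)=(0,-4) → π∥ = 0-4·λ ≈ -16.9443, π⊥ = 0-4·λ' ≈ 0.9443 ∉ [-0.9, 0.7) ⇒ out
candidate 8: (m,n)=(0,2) → π∥ = 0+2·λ ≈ 8.4721, π⊥ = 0+2·λ' ≈ -0.4721 ∈ [-0.9, 0.7) ⇒ IN Λ

2, 6, 8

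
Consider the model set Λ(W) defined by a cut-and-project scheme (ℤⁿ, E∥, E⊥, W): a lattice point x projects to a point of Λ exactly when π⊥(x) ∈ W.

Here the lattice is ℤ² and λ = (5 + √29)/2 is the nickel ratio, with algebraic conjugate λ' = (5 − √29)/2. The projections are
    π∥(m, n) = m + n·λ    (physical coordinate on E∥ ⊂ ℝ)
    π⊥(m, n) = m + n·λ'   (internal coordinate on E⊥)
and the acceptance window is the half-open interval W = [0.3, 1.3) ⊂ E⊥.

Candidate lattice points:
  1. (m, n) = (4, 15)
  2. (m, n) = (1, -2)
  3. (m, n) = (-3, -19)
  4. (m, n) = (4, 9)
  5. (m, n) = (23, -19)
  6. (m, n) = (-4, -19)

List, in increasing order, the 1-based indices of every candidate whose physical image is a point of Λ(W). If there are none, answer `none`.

Numerically λ ≈ 5.19258 and λ' = −1/λ ≈ -0.19258.
[1] lift (4,15): star map gives 1.11126; window check 0.3 ≤ 1.11126 < 1.3 is true → IN Λ
[2] lift (1,-2): star map gives 1.38516; window check 0.3 ≤ 1.38516 < 1.3 is false → out
[3] lift (-3,-19): star map gives 0.65907; window check 0.3 ≤ 0.65907 < 1.3 is true → IN Λ
[4] lift (4,9): star map gives 2.26676; window check 0.3 ≤ 2.26676 < 1.3 is false → out
[5] lift (23,-19): star map gives 26.65907; window check 0.3 ≤ 26.65907 < 1.3 is false → out
[6] lift (-4,-19): star map gives -0.34093; window check 0.3 ≤ -0.34093 < 1.3 is false → out

1, 3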